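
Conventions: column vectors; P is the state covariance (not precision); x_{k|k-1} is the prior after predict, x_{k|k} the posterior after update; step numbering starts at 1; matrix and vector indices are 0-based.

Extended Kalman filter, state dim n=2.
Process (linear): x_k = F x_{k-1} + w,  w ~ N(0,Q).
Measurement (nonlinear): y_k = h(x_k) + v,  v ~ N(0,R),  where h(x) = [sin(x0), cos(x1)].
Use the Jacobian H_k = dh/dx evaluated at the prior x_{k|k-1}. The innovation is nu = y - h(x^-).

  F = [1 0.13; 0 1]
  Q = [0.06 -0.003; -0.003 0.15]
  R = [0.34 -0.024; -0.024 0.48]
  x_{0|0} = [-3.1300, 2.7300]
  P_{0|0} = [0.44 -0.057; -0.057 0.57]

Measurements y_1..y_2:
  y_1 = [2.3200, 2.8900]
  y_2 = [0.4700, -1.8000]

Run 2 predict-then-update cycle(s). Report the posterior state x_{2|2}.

step 1: x^-=[-2.7751, 2.7300]  P^-=[0.4948 0.0141; 0.0141 0.7200]  H_jac=[-0.9336 0.0000; 0.0000 -0.4001]  S=[0.7713 -0.0187; -0.0187 0.5952]  K=[-0.5996 -0.0283; -0.0288 -0.4848]  nu=[2.6783, 3.8065]  x^+=[-4.4890, 0.8072]  P^+=[0.2176 -0.0020; -0.0020 0.5800]
step 2: x^-=[-4.3841, 0.8072]  P^-=[0.2869 0.0704; 0.0704 0.7300]  H_jac=[-0.3224 0.0000; 0.0000 -0.7224]  S=[0.3698 -0.0076; -0.0076 0.8609]  K=[-0.2514 -0.0613; -0.0740 -0.6132]  nu=[-0.4766, -2.4915]  x^+=[-4.1115, 2.3702]  P^+=[0.2606 0.0324; 0.0324 0.4050]

x_post = [-4.1115, 2.3702]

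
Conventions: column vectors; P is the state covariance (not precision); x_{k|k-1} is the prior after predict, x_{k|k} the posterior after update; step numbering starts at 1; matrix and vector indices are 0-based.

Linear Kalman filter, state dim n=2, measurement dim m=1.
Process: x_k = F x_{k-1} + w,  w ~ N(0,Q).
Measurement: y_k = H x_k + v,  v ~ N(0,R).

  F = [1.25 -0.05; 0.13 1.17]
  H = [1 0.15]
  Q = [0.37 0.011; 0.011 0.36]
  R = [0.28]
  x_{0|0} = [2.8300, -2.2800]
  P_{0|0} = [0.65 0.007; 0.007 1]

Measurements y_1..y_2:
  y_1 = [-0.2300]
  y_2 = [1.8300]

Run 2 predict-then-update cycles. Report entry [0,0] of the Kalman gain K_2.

step 1: x^-=[3.6515, -2.2997]  P^-=[1.3873 0.0683; 0.0683 1.7420]  S=[1.7269]  K=[0.8092; 0.1909]  nu=[-3.5365]  x^+=[0.7896, -2.9747]  P^+=[0.2563 -0.1984; -0.1984 1.6791]
step 2: x^-=[1.1357, -3.3778]  P^-=[0.7995 -0.3345; -0.3345 2.6025]  S=[1.0378]  K=[0.7221; 0.0539]  nu=[1.2009]  x^+=[2.0029, -3.3131]  P^+=[0.2584 -0.3748; -0.3748 2.5995]

K[0,0] = 0.7221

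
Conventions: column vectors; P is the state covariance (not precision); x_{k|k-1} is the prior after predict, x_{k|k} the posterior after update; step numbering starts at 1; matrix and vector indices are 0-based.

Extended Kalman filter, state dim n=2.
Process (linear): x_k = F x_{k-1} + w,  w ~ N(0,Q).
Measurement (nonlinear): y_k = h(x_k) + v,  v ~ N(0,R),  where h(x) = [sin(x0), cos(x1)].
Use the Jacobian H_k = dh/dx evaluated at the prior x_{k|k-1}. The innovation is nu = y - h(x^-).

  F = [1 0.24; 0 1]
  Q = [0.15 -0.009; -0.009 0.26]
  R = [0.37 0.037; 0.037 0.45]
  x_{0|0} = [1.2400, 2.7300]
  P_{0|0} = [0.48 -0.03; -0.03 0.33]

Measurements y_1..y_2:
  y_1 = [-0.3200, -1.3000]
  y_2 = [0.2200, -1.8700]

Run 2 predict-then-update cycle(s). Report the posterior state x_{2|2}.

step 1: x^-=[1.8952, 2.7300]  P^-=[0.6346 0.0402; 0.0402 0.5900]  H_jac=[-0.3187 0.0000; 0.0000 -0.4001]  S=[0.4345 0.0421; 0.0421 0.5444]  K=[-0.4662 0.0065; 0.0126 -0.4345]  nu=[-1.2678, -0.3835]  x^+=[2.4838, 2.8806]  P^+=[0.5404 0.0358; 0.0358 0.4876]
step 2: x^-=[3.1751, 2.8806]  P^-=[0.7357 0.1438; 0.1438 0.7476]  H_jac=[-0.9994 0.0000; 0.0000 -0.2580]  S=[1.1048 0.0741; 0.0741 0.4998]  K=[-0.6671 0.0247; -0.1052 -0.3704]  nu=[0.2535, -0.9039]  x^+=[2.9837, 3.1887]  P^+=[0.2461 0.0527; 0.0527 0.6610]

x_post = [2.9837, 3.1887]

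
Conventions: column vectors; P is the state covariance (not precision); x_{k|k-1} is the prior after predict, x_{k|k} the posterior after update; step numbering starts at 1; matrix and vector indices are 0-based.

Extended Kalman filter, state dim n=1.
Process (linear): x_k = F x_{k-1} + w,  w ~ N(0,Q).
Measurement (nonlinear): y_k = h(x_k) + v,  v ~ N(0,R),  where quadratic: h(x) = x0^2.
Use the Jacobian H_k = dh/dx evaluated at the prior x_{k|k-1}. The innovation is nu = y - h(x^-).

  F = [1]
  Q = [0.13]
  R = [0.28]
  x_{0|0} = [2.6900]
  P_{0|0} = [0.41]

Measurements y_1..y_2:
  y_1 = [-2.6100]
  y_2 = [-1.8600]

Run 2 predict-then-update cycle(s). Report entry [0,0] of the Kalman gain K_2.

step 1: x^-=[2.6900]  P^-=[0.5400]  H_jac=[5.3800]  S=[15.9100]  K=[0.1826]  nu=[-9.8461]  x^+=[0.8921]  P^+=[0.0095]
step 2: x^-=[0.8921]  P^-=[0.1395]  H_jac=[1.7842]  S=[0.7241]  K=[0.3437]  nu=[-2.6558]  x^+=[-0.0208]  P^+=[0.0539]

K[0,0] = 0.3437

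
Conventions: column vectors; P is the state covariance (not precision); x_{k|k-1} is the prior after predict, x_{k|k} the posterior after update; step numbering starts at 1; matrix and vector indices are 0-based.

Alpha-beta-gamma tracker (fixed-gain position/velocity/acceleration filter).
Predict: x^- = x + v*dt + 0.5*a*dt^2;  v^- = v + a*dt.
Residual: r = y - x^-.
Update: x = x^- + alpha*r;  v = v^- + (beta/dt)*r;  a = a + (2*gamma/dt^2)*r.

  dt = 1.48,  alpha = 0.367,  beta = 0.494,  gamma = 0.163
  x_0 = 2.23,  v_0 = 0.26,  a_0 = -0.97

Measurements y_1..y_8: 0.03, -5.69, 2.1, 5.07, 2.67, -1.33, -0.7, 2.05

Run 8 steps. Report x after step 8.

x_post = 3.9805

step 1: x_pred=1.5525  r=-1.5225  x^+=0.9937  v^+=-1.6838  a^+=-1.1966
step 2: x_pred=-2.8088  r=-2.8812  x^+=-3.8662  v^+=-4.4164  a^+=-1.6254
step 3: x_pred=-12.1826  r=14.2826  x^+=-6.9409  v^+=-2.0547  a^+=0.5003
step 4: x_pred=-9.4340  r=14.5040  x^+=-4.1110  v^+=3.5269  a^+=2.6589
step 5: x_pred=4.0209  r=-1.3509  x^+=3.5251  v^+=7.0112  a^+=2.4579
step 6: x_pred=16.5936  r=-17.9236  x^+=10.0157  v^+=4.6663  a^+=-0.2097
step 7: x_pred=16.6921  r=-17.3921  x^+=10.3092  v^+=-1.4493  a^+=-2.7982
step 8: x_pred=5.0997  r=-3.0497  x^+=3.9805  v^+=-6.6085  a^+=-3.2521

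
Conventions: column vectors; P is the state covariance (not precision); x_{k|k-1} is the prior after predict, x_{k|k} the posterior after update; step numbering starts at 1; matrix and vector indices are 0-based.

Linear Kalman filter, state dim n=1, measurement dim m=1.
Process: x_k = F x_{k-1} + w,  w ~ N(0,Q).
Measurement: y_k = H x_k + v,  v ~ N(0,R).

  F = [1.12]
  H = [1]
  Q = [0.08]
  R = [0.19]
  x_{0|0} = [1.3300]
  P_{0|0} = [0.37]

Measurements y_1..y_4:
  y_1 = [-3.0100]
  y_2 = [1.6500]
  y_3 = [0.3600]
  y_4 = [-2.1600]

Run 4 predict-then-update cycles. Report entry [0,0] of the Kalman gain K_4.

step 1: x^-=[1.4896]  P^-=[0.5441]  S=[0.7341]  K=[0.7412]  nu=[-4.4996]  x^+=[-1.8455]  P^+=[0.1408]
step 2: x^-=[-2.0669]  P^-=[0.2567]  S=[0.4467]  K=[0.5746]  nu=[3.7169]  x^+=[0.0689]  P^+=[0.1092]
step 3: x^-=[0.0771]  P^-=[0.2170]  S=[0.4070]  K=[0.5331]  nu=[0.2829]  x^+=[0.2279]  P^+=[0.1013]
step 4: x^-=[0.2553]  P^-=[0.2071]  S=[0.3971]  K=[0.5215]  nu=[-2.4153]  x^+=[-1.0042]  P^+=[0.0991]

K[0,0] = 0.5215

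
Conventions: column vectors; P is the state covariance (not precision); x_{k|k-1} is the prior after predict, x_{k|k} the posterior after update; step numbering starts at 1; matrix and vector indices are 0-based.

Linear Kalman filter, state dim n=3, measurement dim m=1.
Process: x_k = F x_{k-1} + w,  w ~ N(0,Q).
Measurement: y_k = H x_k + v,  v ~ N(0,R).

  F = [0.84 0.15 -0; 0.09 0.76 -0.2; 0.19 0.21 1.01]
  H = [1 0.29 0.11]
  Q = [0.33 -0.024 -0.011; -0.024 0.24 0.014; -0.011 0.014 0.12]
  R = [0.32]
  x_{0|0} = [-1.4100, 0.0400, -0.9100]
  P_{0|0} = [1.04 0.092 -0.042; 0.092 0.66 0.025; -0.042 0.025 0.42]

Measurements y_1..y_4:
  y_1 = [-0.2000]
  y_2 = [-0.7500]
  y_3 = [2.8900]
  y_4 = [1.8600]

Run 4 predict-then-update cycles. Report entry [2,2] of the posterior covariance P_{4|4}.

step 1: x^-=[-1.1784, 0.0855, -1.1786]  P^-=[1.1019 0.1961 0.1628; 0.1961 0.6529 0.0832; 0.1628 0.0832 0.6169]  S=[1.6391]  K=[0.7179; 0.2408; 0.1554]  nu=[1.0833]  x^+=[-0.4008, 0.3463, -1.0102]  P^+=[0.2572 -0.0872 -0.0201; -0.0872 0.5579 0.0219; -0.0201 0.0219 0.5773]
step 2: x^-=[-0.2847, 0.4292, -1.0238]  P^-=[0.5021 0.0050 0.0160; 0.0050 0.5696 -0.0086; 0.0160 -0.0086 0.7374]  S=[0.8847]  K=[0.5711; 0.1912; 0.1070]  nu=[-0.4771]  x^+=[-0.5572, 0.3379, -1.0748]  P^+=[0.2135 -0.0917 -0.0380; -0.0917 0.5372 -0.0267; -0.0380 -0.0267 0.7273]
step 3: x^-=[-0.4174, 0.4216, -1.1204]  P^-=[0.4696 0.0008 -0.0151; 0.0008 0.5781 -0.0799; -0.0151 -0.0799 0.8601]  S=[0.8407]  K=[0.5569; 0.1899; 0.0670]  nu=[3.3083]  x^+=[1.4251, 1.0500, -0.8987]  P^+=[0.2089 -0.0881 -0.0465; -0.0881 0.5477 -0.0906; -0.0465 -0.0906 0.8563]
step 4: x^-=[1.3546, 1.1060, -0.4164]  P^-=[0.4675 0.0073 -0.0316; 0.0073 0.6095 -0.1505; -0.0316 -0.1505 0.9619]  S=[0.8381]  K=[0.5562; 0.1999; 0.0364]  nu=[0.2305]  x^+=[1.4828, 1.1520, -0.4080]  P^+=[0.2082 -0.0858 -0.0486; -0.0858 0.5760 -0.1567; -0.0486 -0.1567 0.9608]

P_post[2,2] = 0.9608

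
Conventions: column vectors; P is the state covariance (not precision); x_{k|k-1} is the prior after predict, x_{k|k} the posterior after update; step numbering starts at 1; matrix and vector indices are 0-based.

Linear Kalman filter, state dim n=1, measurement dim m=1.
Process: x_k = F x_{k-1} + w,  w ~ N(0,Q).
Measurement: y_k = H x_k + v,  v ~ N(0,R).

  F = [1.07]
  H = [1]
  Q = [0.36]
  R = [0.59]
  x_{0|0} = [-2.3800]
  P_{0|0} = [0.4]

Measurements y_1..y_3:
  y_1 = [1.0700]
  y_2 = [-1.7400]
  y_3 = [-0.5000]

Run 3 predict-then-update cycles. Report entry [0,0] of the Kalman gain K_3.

step 1: x^-=[-2.5466]  P^-=[0.8180]  S=[1.4080]  K=[0.5810]  nu=[3.6166]  x^+=[-0.4455]  P^+=[0.3428]
step 2: x^-=[-0.4767]  P^-=[0.7524]  S=[1.3424]  K=[0.5605]  nu=[-1.2633]  x^+=[-1.1848]  P^+=[0.3307]
step 3: x^-=[-1.2677]  P^-=[0.7386]  S=[1.3286]  K=[0.5559]  nu=[0.7677]  x^+=[-0.8409]  P^+=[0.3280]

K[0,0] = 0.5559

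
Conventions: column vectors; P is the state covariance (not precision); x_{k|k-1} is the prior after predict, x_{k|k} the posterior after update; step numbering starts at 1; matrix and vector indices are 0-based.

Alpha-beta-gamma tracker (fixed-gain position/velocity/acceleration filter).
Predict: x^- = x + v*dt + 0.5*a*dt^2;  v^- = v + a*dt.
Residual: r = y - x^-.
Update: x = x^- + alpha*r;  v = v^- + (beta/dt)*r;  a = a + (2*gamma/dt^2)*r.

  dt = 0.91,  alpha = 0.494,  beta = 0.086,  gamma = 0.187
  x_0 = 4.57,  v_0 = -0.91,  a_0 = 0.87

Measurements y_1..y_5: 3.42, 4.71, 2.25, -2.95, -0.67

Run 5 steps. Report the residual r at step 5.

resid = -0.0037

step 1: x_pred=4.1021  r=-0.6821  x^+=3.7652  v^+=-0.1828  a^+=0.5619
step 2: x_pred=3.8315  r=0.8785  x^+=4.2655  v^+=0.4116  a^+=0.9587
step 3: x_pred=5.0370  r=-2.7870  x^+=3.6602  v^+=1.0206  a^+=-0.3000
step 4: x_pred=4.4648  r=-7.4148  x^+=0.8019  v^+=0.0469  a^+=-3.6488
step 5: x_pred=-0.6663  r=-0.0037  x^+=-0.6681  v^+=-3.2739  a^+=-3.6505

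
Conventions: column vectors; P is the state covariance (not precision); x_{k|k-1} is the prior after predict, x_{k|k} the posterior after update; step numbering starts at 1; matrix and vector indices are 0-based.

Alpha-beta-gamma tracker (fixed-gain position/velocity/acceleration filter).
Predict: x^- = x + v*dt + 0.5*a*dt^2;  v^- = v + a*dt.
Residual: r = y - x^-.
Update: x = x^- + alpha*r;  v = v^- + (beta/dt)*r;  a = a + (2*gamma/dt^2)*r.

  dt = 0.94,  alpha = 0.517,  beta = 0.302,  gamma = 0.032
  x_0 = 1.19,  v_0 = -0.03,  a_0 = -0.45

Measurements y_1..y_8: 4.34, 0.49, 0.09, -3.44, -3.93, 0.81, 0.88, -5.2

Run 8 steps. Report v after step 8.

v_post = -0.4919

step 1: x_pred=0.9630  r=3.3770  x^+=2.7089  v^+=0.6320  a^+=-0.2054
step 2: x_pred=3.2122  r=-2.7222  x^+=1.8048  v^+=-0.4357  a^+=-0.4026
step 3: x_pred=1.2174  r=-1.1274  x^+=0.6345  v^+=-1.1763  a^+=-0.4842
step 4: x_pred=-0.6851  r=-2.7549  x^+=-2.1094  v^+=-2.5166  a^+=-0.6838
step 5: x_pred=-4.7771  r=0.8471  x^+=-4.3391  v^+=-2.8872  a^+=-0.6224
step 6: x_pred=-7.3281  r=8.1381  x^+=-3.1207  v^+=-0.8577  a^+=-0.0330
step 7: x_pred=-3.9415  r=4.8215  x^+=-1.4488  v^+=0.6604  a^+=0.3163
step 8: x_pred=-0.6883  r=-4.5117  x^+=-3.0208  v^+=-0.4919  a^+=-0.0105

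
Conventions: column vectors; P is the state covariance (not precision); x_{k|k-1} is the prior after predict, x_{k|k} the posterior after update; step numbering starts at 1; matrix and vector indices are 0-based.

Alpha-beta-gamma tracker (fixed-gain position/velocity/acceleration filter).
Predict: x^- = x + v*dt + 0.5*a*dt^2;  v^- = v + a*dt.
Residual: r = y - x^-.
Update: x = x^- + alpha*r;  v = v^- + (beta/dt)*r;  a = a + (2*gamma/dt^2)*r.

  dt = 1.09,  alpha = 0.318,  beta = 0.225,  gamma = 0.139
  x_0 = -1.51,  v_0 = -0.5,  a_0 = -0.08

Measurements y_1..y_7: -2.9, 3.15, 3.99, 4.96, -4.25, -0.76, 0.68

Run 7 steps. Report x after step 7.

x_post = 3.0862

step 1: x_pred=-2.1025  r=-0.7975  x^+=-2.3561  v^+=-0.7518  a^+=-0.2666
step 2: x_pred=-3.3340  r=6.4840  x^+=-1.2721  v^+=0.2960  a^+=1.2506
step 3: x_pred=-0.2065  r=4.1965  x^+=1.1280  v^+=2.5254  a^+=2.2325
step 4: x_pred=5.2069  r=-0.2469  x^+=5.1284  v^+=4.9079  a^+=2.1747
step 5: x_pred=11.7698  r=-16.0198  x^+=6.6755  v^+=3.9715  a^+=-1.5737
step 6: x_pred=10.0696  r=-10.8296  x^+=6.6258  v^+=0.0207  a^+=-4.1077
step 7: x_pred=4.2081  r=-3.5281  x^+=3.0862  v^+=-5.1850  a^+=-4.9332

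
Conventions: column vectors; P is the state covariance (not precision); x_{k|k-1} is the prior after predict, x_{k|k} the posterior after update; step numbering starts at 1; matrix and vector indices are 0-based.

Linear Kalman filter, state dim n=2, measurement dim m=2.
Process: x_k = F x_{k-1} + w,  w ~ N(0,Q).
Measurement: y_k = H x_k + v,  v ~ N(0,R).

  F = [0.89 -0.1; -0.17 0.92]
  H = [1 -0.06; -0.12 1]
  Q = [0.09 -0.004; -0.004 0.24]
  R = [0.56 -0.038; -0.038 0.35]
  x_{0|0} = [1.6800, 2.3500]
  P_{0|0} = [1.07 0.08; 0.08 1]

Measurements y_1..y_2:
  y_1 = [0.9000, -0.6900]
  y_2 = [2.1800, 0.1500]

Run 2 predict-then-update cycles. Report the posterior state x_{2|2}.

x_post = [1.4598, 0.0933]

step 1: x^-=[1.2602, 1.8764]  P^-=[0.9333 -0.1910; -0.1910 1.0923]  S=[1.5202 -0.4079; -0.4079 1.5016]  K=[0.6120 -0.0356; 0.0329 0.7516]  nu=[-0.2476, -2.4152]  x^+=[1.1945, 0.0529]  P^+=[0.3444 0.0056; 0.0056 0.2625]
step 2: x^-=[1.0578, -0.1544]  P^-=[0.3644 -0.0756; -0.0756 0.4704]  S=[0.9352 -0.1860; -0.1860 0.8438]  K=[0.3832 -0.0569; 0.0022 0.5687]  nu=[1.1129, 0.4313]  x^+=[1.4598, 0.0933]  P^+=[0.2162 -0.0085; -0.0085 0.1979]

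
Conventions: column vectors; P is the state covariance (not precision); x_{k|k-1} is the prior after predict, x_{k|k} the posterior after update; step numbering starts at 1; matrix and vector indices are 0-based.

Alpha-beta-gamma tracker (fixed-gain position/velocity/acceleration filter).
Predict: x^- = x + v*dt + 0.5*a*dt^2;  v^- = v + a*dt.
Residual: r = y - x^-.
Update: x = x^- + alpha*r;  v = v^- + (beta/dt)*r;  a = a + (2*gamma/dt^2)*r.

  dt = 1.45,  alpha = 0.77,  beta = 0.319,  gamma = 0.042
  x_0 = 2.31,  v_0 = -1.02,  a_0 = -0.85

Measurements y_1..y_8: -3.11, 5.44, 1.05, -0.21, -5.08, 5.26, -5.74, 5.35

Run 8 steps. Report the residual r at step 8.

step 1: x_pred=-0.0626  r=-3.0474  x^+=-2.4091  v^+=-2.9229  a^+=-0.9718
step 2: x_pred=-7.6689  r=13.1089  x^+=2.4250  v^+=-1.4480  a^+=-0.4480
step 3: x_pred=-0.1457  r=1.1957  x^+=0.7750  v^+=-1.8346  a^+=-0.4003
step 4: x_pred=-2.3059  r=2.0959  x^+=-0.6921  v^+=-1.9539  a^+=-0.3165
step 5: x_pred=-3.8579  r=-1.2221  x^+=-4.7989  v^+=-2.6817  a^+=-0.3653
step 6: x_pred=-9.0714  r=14.3314  x^+=1.9638  v^+=-0.0585  a^+=0.2072
step 7: x_pred=2.0968  r=-7.8368  x^+=-3.9375  v^+=-1.4821  a^+=-0.1059
step 8: x_pred=-6.1979  r=11.5479  x^+=2.6940  v^+=0.9049  a^+=0.3555

resid = 11.5479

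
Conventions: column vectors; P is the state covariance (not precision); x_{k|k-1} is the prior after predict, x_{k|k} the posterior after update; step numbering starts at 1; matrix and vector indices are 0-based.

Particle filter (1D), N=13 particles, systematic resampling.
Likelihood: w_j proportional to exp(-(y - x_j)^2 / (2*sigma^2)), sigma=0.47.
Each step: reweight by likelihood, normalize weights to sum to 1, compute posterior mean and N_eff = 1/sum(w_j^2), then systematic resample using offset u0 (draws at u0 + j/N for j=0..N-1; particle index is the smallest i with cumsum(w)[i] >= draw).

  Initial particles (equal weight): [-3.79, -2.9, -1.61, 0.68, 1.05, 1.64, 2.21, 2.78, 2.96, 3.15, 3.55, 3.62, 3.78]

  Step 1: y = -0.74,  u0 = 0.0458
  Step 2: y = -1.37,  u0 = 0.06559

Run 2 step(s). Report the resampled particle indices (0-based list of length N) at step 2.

step 1: w=[0.0000, 0.0001, 0.9417, 0.0544, 0.0037, 0.0000, 0.0000, 0.0000, 0.0000, 0.0000, 0.0000, 0.0000, 0.0000]  mean=-1.4756  Neff=1.1238  idx=[2, 2, 2, 2, 2, 2, 2, 2, 2, 2, 2, 2, 3]
step 2: w=[0.0833, 0.0833, 0.0833, 0.0833, 0.0833, 0.0833, 0.0833, 0.0833, 0.0833, 0.0833, 0.0833, 0.0833, 0.0000]  mean=-1.6100  Neff=12.0002  idx=[0, 1, 2, 3, 4, 5, 6, 7, 8, 9, 10, 10, 11]

resampled_idx = [0, 1, 2, 3, 4, 5, 6, 7, 8, 9, 10, 10, 11]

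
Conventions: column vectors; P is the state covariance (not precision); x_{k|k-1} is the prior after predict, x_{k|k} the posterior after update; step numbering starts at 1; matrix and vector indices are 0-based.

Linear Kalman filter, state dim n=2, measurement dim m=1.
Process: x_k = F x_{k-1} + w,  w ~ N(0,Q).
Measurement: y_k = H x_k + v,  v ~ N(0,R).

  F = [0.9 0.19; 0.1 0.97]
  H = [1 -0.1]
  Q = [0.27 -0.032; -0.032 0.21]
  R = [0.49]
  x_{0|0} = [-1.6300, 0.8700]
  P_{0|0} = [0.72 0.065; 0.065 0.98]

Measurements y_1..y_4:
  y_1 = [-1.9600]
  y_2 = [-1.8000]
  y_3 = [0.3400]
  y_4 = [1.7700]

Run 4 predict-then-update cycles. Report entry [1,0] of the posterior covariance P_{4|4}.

step 1: x^-=[-1.3017, 0.6809]  P^-=[0.9108 0.2714; 0.2714 1.1519]  S=[1.3580]  K=[0.6507; 0.1150]  nu=[-0.5902]  x^+=[-1.6857, 0.6130]  P^+=[0.3358 0.1698; 0.1698 1.1339]
step 2: x^-=[-1.4007, 0.4260]  P^-=[0.6410 0.3586; 0.3586 1.3132]  S=[1.0724]  K=[0.5643; 0.2120]  nu=[-0.3567]  x^+=[-1.6020, 0.3504]  P^+=[0.2995 0.2304; 0.2304 1.2650]
step 3: x^-=[-1.3752, 0.1797]  P^-=[0.6371 0.4336; 0.4336 1.4479]  S=[1.0548]  K=[0.5629; 0.2738]  nu=[1.7332]  x^+=[-0.3997, 0.6542]  P^+=[0.3029 0.2710; 0.2710 1.3689]
step 4: x^-=[-0.2354, 0.5946]  P^-=[0.6575 0.4893; 0.4893 1.5536]  S=[1.0651]  K=[0.5713; 0.3135]  nu=[2.0649]  x^+=[0.9443, 1.2420]  P^+=[0.3098 0.2985; 0.2985 1.4489]

P_post[1,0] = 0.2985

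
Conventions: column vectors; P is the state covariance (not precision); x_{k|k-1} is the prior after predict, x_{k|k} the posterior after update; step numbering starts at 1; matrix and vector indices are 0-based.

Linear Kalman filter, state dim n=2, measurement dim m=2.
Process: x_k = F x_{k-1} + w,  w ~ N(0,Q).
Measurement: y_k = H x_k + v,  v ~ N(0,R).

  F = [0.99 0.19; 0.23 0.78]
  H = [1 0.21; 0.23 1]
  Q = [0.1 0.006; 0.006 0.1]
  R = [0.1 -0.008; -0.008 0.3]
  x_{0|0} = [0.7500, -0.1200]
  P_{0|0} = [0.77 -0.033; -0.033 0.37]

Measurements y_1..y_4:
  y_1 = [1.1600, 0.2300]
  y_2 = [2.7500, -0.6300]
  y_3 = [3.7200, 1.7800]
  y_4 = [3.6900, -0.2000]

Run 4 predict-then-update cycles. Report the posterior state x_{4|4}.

step 1: x^-=[0.7197, 0.0789]  P^-=[0.8556 0.2092; 0.2092 0.3540]  S=[1.0591 0.4825; 0.4825 0.7955]  K=[0.8523 -0.0065; 0.0518 0.4741]  nu=[0.4237, -0.0144]  x^+=[1.0810, 0.0940]  P^+=[0.0916 -0.0298; -0.0298 0.1487]
step 2: x^-=[1.0880, 0.3219]  P^-=[0.1839 0.0245; 0.0245 0.1846]  S=[0.3023 0.0988; 0.0988 0.5056]  K=[0.6218 0.0107; 0.0923 0.3582]  nu=[1.5944, -1.2022]  x^+=[2.0665, 0.0385]  P^+=[0.0656 -0.0169; -0.0169 0.1106]
step 3: x^-=[2.0531, 0.5053]  P^-=[0.1620 0.0236; 0.0236 0.1647]  S=[0.2791 0.0886; 0.0886 0.4841]  K=[0.5925 0.0173; 0.1029 0.3326]  nu=[1.5608, 0.8024]  x^+=[2.9918, 0.9328]  P^+=[0.0620 -0.0138; -0.0138 0.1021]
step 4: x^-=[3.1391, 1.4157]  P^-=[0.1593 0.0240; 0.0240 0.1605]  S=[0.2764 0.0875; 0.0875 0.4799]  K=[0.5884 0.0191; 0.1053 0.3267]  nu=[0.2536, -2.3377]  x^+=[3.2437, 0.6788]  P^+=[0.0614 -0.0131; -0.0131 0.1002]

x_post = [3.2437, 0.6788]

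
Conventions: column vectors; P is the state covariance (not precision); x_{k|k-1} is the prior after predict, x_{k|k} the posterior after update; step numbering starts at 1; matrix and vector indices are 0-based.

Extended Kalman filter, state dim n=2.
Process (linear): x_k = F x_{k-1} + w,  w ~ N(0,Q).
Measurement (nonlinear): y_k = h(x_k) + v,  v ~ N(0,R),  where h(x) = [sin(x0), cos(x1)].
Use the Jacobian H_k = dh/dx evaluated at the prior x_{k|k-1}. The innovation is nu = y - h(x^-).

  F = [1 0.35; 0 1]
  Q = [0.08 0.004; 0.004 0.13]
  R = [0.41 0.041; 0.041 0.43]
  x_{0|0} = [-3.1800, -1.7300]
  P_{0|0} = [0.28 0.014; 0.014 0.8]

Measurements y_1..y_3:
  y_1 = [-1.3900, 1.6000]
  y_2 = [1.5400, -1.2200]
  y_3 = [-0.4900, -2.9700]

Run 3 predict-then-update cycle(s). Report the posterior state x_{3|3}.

step 1: x^-=[-3.7855, -1.7300]  P^-=[0.4678 0.2980; 0.2980 0.9300]  H_jac=[-0.7998 0.0000; 0.0000 0.9874]  S=[0.7092 -0.1943; -0.1943 1.3366]  K=[-0.4866 0.1494; -0.1540 0.6646]  nu=[-1.9903, 1.7585]  x^+=[-2.5543, -0.2549]  P^+=[0.2418 0.0449; 0.0449 0.2830]
step 2: x^-=[-2.6435, -0.2549]  P^-=[0.3879 0.1479; 0.1479 0.4130]  H_jac=[-0.8785 0.0000; 0.0000 0.2521]  S=[0.7093 0.0082; 0.0082 0.4563]  K=[-0.4814 0.0904; -0.1859 0.2316]  nu=[2.0177, -2.1877]  x^+=[-3.8127, -1.1366]  P^+=[0.2205 0.0759; 0.0759 0.3648]
step 3: x^-=[-4.2105, -1.1366]  P^-=[0.3983 0.2076; 0.2076 0.4948]  H_jac=[-0.4811 0.0000; 0.0000 0.9072]  S=[0.5022 -0.0496; -0.0496 0.8372]  K=[-0.3615 0.2036; -0.1468 0.5274]  nu=[-1.3667, -3.3907]  x^+=[-4.4067, -2.7244]  P^+=[0.2907 0.0801; 0.0801 0.2434]

x_post = [-4.4067, -2.7244]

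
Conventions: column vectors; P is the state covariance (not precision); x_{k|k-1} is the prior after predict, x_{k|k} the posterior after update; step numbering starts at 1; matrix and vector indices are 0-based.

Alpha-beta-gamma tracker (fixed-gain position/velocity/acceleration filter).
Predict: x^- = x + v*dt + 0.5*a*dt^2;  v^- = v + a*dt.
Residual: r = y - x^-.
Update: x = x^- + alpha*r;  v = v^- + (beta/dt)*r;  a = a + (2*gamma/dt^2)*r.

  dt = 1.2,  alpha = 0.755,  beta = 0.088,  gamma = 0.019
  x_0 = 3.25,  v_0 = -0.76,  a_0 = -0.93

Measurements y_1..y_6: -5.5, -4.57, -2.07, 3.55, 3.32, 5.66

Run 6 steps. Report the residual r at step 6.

resid = 9.5819

step 1: x_pred=1.6684  r=-7.1684  x^+=-3.7437  v^+=-2.4017  a^+=-1.1192
step 2: x_pred=-7.4316  r=2.8616  x^+=-5.2711  v^+=-3.5348  a^+=-1.0437
step 3: x_pred=-10.2643  r=8.1943  x^+=-4.0776  v^+=-4.1863  a^+=-0.8274
step 4: x_pred=-9.6969  r=13.2469  x^+=0.3045  v^+=-4.2078  a^+=-0.4778
step 5: x_pred=-5.0888  r=8.4088  x^+=1.2598  v^+=-4.1645  a^+=-0.2559
step 6: x_pred=-3.9219  r=9.5819  x^+=3.3124  v^+=-3.7690  a^+=-0.0031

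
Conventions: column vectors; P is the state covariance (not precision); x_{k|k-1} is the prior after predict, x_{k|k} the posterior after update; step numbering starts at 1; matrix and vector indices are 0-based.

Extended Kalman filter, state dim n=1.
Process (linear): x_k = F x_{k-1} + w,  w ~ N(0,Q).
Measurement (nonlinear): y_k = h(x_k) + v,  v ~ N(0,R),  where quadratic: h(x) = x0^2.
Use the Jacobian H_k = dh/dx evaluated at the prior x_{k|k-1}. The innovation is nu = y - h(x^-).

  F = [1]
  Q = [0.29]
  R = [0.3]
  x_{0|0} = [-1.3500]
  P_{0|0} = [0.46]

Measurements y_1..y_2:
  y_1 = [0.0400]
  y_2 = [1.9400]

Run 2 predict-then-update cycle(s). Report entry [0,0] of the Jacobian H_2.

step 1: x^-=[-1.3500]  P^-=[0.7500]  H_jac=[-2.7000]  S=[5.7675]  K=[-0.3511]  nu=[-1.7825]  x^+=[-0.7242]  P^+=[0.0390]
step 2: x^-=[-0.7242]  P^-=[0.3290]  H_jac=[-1.4483]  S=[0.9901]  K=[-0.4813]  nu=[1.4156]  x^+=[-1.4054]  P^+=[0.0997]

H_jac[0,0] = -1.4483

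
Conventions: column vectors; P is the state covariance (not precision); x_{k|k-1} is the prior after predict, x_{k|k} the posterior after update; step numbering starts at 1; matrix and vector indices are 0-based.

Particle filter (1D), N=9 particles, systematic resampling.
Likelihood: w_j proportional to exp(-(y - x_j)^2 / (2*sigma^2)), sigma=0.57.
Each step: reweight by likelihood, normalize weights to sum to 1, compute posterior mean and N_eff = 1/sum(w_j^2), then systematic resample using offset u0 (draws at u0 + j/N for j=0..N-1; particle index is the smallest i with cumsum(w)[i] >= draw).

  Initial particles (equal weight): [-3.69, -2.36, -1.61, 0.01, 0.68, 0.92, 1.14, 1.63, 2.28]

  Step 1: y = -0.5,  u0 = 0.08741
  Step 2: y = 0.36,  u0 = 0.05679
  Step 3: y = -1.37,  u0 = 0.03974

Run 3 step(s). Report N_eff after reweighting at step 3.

step 1: w=[0.0000, 0.0049, 0.1495, 0.6673, 0.1168, 0.0447, 0.0159, 0.0009, 0.0000]  mean=-0.1053  Neff=2.0680  idx=[2, 3, 3, 3, 3, 3, 3, 4, 5]
step 2: w=[0.0004, 0.1285, 0.1285, 0.1285, 0.1285, 0.1285, 0.1285, 0.1326, 0.0958]  mean=0.1854  Neff=7.9436  idx=[1, 2, 3, 4, 4, 5, 6, 7, 8]
step 3: w=[0.1421, 0.1421, 0.1421, 0.1421, 0.1421, 0.1421, 0.1421, 0.0041, 0.0008]  mean=0.0135  Neff=7.0692  idx=[0, 1, 1, 2, 3, 4, 4, 5, 6]

N_eff = 7.0692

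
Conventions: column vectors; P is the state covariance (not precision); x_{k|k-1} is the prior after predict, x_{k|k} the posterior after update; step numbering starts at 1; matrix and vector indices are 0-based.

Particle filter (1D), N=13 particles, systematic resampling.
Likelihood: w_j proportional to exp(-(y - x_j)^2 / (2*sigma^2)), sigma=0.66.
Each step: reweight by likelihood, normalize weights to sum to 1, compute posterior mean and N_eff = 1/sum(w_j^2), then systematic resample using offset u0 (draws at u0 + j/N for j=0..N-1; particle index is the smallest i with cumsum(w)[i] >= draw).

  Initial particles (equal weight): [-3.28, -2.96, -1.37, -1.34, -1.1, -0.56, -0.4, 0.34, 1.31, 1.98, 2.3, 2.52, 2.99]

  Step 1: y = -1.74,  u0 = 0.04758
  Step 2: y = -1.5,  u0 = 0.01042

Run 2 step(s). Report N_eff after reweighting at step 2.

N_eff = 11.2359

step 1: w=[0.0227, 0.0626, 0.2952, 0.2875, 0.2158, 0.0699, 0.0440, 0.0024, 0.0000, 0.0000, 0.0000, 0.0000, 0.0000]  mean=-1.3426  Neff=4.3937  idx=[1, 2, 2, 2, 2, 3, 3, 3, 3, 4, 4, 5, 6]
step 2: w=[0.0085, 0.0964, 0.0964, 0.0964, 0.0964, 0.0955, 0.0955, 0.0955, 0.0955, 0.0818, 0.0818, 0.0357, 0.0245]  mean=-1.2752  Neff=11.2359  idx=[1, 1, 2, 3, 4, 5, 5, 6, 7, 8, 9, 9, 10]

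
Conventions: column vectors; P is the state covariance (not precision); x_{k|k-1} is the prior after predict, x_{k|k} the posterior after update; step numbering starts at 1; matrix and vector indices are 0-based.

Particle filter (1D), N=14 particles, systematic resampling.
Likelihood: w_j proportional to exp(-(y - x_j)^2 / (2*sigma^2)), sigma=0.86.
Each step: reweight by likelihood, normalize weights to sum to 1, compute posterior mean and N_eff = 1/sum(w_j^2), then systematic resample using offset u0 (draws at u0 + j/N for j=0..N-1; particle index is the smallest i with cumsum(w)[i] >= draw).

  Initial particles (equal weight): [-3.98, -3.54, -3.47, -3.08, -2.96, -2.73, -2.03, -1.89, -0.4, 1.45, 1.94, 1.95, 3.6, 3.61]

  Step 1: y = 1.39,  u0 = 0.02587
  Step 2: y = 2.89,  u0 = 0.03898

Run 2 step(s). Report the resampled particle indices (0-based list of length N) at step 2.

step 1: w=[0.0000, 0.0000, 0.0000, 0.0000, 0.0000, 0.0000, 0.0001, 0.0002, 0.0408, 0.3550, 0.2901, 0.2879, 0.0131, 0.0127]  mean=1.7150  Neff=3.3890  idx=[8, 9, 9, 9, 9, 9, 10, 10, 10, 10, 11, 11, 11, 11]
step 2: w=[0.0001, 0.0439, 0.0439, 0.0439, 0.0439, 0.0439, 0.0969, 0.0969, 0.0969, 0.0969, 0.0982, 0.0982, 0.0982, 0.0982]  mean=1.8361  Neff=11.6607  idx=[1, 3, 5, 6, 7, 7, 8, 9, 10, 10, 11, 12, 12, 13]

resampled_idx = [1, 3, 5, 6, 7, 7, 8, 9, 10, 10, 11, 12, 12, 13]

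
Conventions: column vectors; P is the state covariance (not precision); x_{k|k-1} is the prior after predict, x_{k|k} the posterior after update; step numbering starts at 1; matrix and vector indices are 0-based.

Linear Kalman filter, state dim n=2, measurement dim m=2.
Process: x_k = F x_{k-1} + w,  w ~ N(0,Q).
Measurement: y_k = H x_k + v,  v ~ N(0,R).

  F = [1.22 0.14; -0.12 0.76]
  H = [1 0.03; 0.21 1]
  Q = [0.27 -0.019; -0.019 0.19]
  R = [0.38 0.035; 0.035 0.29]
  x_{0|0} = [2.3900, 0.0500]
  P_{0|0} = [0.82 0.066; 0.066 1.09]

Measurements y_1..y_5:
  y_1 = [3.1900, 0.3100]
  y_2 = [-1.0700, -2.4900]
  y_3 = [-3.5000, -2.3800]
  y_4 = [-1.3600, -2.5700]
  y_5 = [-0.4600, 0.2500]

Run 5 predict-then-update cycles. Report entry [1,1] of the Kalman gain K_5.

step 1: x^-=[2.9228, -0.2488]  P^-=[1.5344 0.0370; 0.0370 0.8194]  S=[1.9174 0.4191; 0.4191 1.1926]  K=[0.7962 0.0215; -0.1294 0.7390]  nu=[0.2747, -0.0550]  x^+=[3.1403, -0.3250]  P^+=[0.3042 -0.0298; -0.0298 0.2160]
step 2: x^-=[3.7857, -0.6238]  P^-=[0.7168 -0.0677; -0.0677 0.3246]  S=[1.0930 0.1272; 0.1272 0.6178]  K=[0.6540 -0.0005; -0.1142 0.5259]  nu=[-4.8369, -2.6612]  x^+=[0.6237, -1.4711]  P^+=[0.2494 -0.0296; -0.0296 0.1547]
step 3: x^-=[0.5549, -1.1929]  P^-=[0.6341 -0.0660; -0.0660 0.2884]  S=[1.0104 0.1104; 0.1104 0.5786]  K=[0.6260 -0.0034; -0.1109 0.4956]  nu=[-4.0191, -1.3037]  x^+=[-1.9566, -1.3932]  P^+=[0.2386 -0.0292; -0.0292 0.1460]
step 4: x^-=[-2.5821, -0.8240]  P^-=[0.6181 -0.0650; -0.0650 0.2831]  S=[0.9944 0.1079; 0.1079 0.5730]  K=[0.6200 -0.0036; -0.1101 0.4909]  nu=[1.2468, -1.2037]  x^+=[-1.8048, -1.5522]  P^+=[0.2363 -0.0290; -0.0290 0.1446]
step 5: x^-=[-2.4191, -0.9631]  P^-=[0.6147 -0.0646; -0.0646 0.2822]  S=[0.9911 0.1075; 0.1075 0.5722]  K=[0.6187 -0.0036; -0.1098 0.4901]  nu=[1.9880, 1.7211]  x^+=[-1.1954, -0.3378]  P^+=[0.2358 -0.0289; -0.0289 0.1444]

K[1,1] = 0.4901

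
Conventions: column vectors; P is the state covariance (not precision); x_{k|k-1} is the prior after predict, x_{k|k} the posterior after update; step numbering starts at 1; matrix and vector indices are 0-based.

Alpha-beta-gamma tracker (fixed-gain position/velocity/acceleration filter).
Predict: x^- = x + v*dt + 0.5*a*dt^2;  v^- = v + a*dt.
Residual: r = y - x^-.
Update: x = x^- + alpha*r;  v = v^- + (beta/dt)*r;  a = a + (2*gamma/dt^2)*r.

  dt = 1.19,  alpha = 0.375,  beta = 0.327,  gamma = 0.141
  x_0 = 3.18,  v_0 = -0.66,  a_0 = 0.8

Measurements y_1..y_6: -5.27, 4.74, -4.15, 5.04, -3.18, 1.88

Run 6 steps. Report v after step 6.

v_post = 1.9306

step 1: x_pred=2.9610  r=-8.2310  x^+=-0.1256  v^+=-1.9698  a^+=-0.8391
step 2: x_pred=-3.0638  r=7.8038  x^+=-0.1374  v^+=-0.8239  a^+=0.7149
step 3: x_pred=-0.6117  r=-3.5383  x^+=-1.9385  v^+=-0.9455  a^+=0.0103
step 4: x_pred=-3.0564  r=8.0964  x^+=-0.0202  v^+=1.2916  a^+=1.6226
step 5: x_pred=2.6656  r=-5.8456  x^+=0.4735  v^+=1.6162  a^+=0.4585
step 6: x_pred=2.7214  r=-0.8414  x^+=2.4059  v^+=1.9306  a^+=0.2910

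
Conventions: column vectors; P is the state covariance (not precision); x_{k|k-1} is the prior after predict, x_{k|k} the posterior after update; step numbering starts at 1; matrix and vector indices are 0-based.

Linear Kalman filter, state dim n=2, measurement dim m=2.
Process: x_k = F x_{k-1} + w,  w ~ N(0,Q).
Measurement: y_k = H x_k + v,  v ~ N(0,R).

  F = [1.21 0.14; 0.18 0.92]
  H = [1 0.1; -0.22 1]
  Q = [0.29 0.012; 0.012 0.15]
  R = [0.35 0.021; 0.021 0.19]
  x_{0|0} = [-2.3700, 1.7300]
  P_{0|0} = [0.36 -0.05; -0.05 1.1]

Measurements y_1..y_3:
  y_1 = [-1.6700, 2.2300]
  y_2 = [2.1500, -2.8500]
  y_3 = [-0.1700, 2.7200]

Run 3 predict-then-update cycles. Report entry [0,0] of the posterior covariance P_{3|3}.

step 1: x^-=[-2.6255, 1.1650]  P^-=[0.8217 0.1752; 0.1752 1.0761]  S=[1.2175 0.1192; 0.1192 1.2288]  K=[0.6964 -0.0721; 0.1511 0.8297]  nu=[0.8390, 0.4874]  x^+=[-2.0764, 1.6961]  P^+=[0.2369 0.0530; 0.0530 0.1725]
step 2: x^-=[-2.2750, 1.1867]  P^-=[0.6582 0.1462; 0.1462 0.3212]  S=[1.0407 0.0513; 0.0513 0.4788]  K=[0.6498 -0.0667; 0.1423 0.5885]  nu=[4.3063, -4.5372]  x^+=[0.8261, -0.8706]  P^+=[0.2211 0.0496; 0.0496 0.1257]
step 3: x^-=[0.8777, -0.6523]  P^-=[0.6330 0.1328; 0.1328 0.2800]  S=[1.0123 0.0396; 0.0396 0.4422]  K=[0.6412 -0.0720; 0.1371 0.5548]  nu=[-0.9824, 3.5654]  x^+=[-0.0091, 1.1912]  P^+=[0.2181 0.0478; 0.0478 0.1188]

P_post[0,0] = 0.2181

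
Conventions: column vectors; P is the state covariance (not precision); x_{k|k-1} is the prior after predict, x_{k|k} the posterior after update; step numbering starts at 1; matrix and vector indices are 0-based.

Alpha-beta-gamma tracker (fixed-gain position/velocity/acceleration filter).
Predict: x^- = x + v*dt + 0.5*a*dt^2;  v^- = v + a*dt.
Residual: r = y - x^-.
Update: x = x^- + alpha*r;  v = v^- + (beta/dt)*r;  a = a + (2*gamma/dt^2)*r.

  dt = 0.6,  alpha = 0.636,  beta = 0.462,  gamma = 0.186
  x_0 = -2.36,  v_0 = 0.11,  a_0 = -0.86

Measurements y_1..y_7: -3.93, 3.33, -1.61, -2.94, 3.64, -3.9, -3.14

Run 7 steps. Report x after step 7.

step 1: x_pred=-2.4488  r=-1.4812  x^+=-3.3908  v^+=-1.5465  a^+=-2.3906
step 2: x_pred=-4.7491  r=8.0791  x^+=0.3892  v^+=3.2400  a^+=5.9578
step 3: x_pred=3.4056  r=-5.0156  x^+=0.2157  v^+=2.9526  a^+=0.7750
step 4: x_pred=2.1268  r=-5.0668  x^+=-1.0957  v^+=-0.4838  a^+=-4.4607
step 5: x_pred=-2.1889  r=5.8289  x^+=1.5183  v^+=1.3280  a^+=1.5625
step 6: x_pred=2.5964  r=-6.4964  x^+=-1.5353  v^+=-2.7367  a^+=-5.1504
step 7: x_pred=-4.1044  r=0.9644  x^+=-3.4910  v^+=-5.0843  a^+=-4.1539

x_post = -3.4910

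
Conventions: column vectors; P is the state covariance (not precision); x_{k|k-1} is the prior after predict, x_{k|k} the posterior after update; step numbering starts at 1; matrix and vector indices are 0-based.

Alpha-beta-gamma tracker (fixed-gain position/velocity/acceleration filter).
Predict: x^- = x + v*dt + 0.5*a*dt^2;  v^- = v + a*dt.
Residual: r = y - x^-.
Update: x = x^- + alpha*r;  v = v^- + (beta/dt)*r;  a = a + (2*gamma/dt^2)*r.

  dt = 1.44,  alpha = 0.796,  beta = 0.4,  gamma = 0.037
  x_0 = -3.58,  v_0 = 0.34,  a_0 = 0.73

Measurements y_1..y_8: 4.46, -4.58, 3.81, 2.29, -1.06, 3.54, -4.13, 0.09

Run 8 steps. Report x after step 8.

x_post = -0.6818

step 1: x_pred=-2.3335  r=6.7935  x^+=3.0741  v^+=3.2783  a^+=0.9724
step 2: x_pred=8.8031  r=-13.3831  x^+=-1.8499  v^+=0.9611  a^+=0.4948
step 3: x_pred=0.0472  r=3.7628  x^+=3.0424  v^+=2.7189  a^+=0.6291
step 4: x_pred=7.6099  r=-5.3199  x^+=3.3752  v^+=2.1471  a^+=0.4393
step 5: x_pred=6.9225  r=-7.9825  x^+=0.5684  v^+=0.5623  a^+=0.1544
step 6: x_pred=1.5382  r=2.0018  x^+=3.1316  v^+=1.3407  a^+=0.2258
step 7: x_pred=5.2964  r=-9.4264  x^+=-2.2070  v^+=-0.9525  a^+=-0.1106
step 8: x_pred=-3.6933  r=3.7833  x^+=-0.6818  v^+=-0.0608  a^+=0.0245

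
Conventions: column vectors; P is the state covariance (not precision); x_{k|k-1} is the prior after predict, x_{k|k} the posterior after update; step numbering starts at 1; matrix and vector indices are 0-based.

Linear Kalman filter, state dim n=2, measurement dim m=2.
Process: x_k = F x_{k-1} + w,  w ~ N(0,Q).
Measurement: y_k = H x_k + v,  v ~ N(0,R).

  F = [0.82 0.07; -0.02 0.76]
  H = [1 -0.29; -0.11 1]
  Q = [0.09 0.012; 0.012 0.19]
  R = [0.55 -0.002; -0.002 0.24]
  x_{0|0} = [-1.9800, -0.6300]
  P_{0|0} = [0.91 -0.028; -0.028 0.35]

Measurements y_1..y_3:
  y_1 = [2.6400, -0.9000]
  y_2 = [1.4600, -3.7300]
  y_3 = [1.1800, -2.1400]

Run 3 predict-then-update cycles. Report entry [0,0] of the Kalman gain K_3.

step 1: x^-=[-1.6677, -0.4392]  P^-=[0.7004 -0.0017; -0.0017 0.3934]  S=[1.2845 -0.1949; -0.1949 0.6422]  K=[0.5525 0.0450; 0.0030 0.6137]  nu=[4.1803, -0.6442]  x^+=[0.6129, -0.8222]  P^+=[0.3167 0.0445; 0.0445 0.1522]
step 2: x^-=[0.4450, -0.6371]  P^-=[0.3088 0.0426; 0.0426 0.2767]  S=[0.8574 -0.0722; -0.0722 0.5110]  K=[0.3514 0.0666; 0.0010 0.5324]  nu=[0.8302, -3.0439]  x^+=[0.5341, -2.2568]  P^+=[0.2041 0.0377; 0.0377 0.1319]
step 3: x^-=[0.2800, -1.7258]  P^-=[0.2322 0.0391; 0.0391 0.2651]  S=[0.7818 -0.0641; -0.0641 0.4993]  K=[0.2877 0.0641; -0.0056 0.5216]  nu=[0.3995, -0.3834]  x^+=[0.3704, -1.9280]  P^+=[0.1678 0.0333; 0.0333 0.1289]

K[0,0] = 0.2877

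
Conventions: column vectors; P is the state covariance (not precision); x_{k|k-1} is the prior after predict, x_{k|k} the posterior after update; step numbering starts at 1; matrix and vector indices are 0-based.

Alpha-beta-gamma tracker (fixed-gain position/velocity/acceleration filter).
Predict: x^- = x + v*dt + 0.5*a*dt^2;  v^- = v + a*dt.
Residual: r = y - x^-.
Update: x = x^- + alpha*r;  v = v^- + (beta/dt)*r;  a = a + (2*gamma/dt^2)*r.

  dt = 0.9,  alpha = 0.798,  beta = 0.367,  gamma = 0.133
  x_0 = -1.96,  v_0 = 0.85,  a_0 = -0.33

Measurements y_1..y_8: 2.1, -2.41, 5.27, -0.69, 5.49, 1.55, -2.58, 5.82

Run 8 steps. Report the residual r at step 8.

resid = 10.8538

step 1: x_pred=-1.3286  r=3.4287  x^+=1.4074  v^+=1.9511  a^+=0.7960
step 2: x_pred=3.4858  r=-5.8958  x^+=-1.2191  v^+=0.2633  a^+=-1.1402
step 3: x_pred=-1.4438  r=6.7138  x^+=3.9138  v^+=1.9749  a^+=1.0646
step 4: x_pred=6.1224  r=-6.8124  x^+=0.6861  v^+=0.1551  a^+=-1.1725
step 5: x_pred=0.3508  r=5.1392  x^+=4.4519  v^+=1.1955  a^+=0.5151
step 6: x_pred=5.7364  r=-4.1864  x^+=2.3957  v^+=-0.0481  a^+=-0.8597
step 7: x_pred=2.0042  r=-4.5842  x^+=-1.6540  v^+=-2.6911  a^+=-2.3651
step 8: x_pred=-5.0338  r=10.8538  x^+=3.6275  v^+=-0.3937  a^+=1.1992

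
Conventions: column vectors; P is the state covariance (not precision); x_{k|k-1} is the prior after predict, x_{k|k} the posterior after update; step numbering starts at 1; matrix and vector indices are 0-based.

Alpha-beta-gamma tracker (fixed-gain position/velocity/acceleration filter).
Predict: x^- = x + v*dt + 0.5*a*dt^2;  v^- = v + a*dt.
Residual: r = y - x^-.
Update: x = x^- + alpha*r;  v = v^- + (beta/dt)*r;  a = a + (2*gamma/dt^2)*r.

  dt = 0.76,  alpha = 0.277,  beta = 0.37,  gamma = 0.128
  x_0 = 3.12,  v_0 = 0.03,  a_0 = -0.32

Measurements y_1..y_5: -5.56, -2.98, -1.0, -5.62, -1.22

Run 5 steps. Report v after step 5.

v_post = 4.6658

step 1: x_pred=3.0504  r=-8.6104  x^+=0.6653  v^+=-4.4051  a^+=-4.1362
step 2: x_pred=-3.8771  r=0.8971  x^+=-3.6286  v^+=-7.1119  a^+=-3.7386
step 3: x_pred=-10.1134  r=9.1134  x^+=-7.5890  v^+=-5.5165  a^+=0.3005
step 4: x_pred=-11.6947  r=6.0747  x^+=-10.0120  v^+=-2.3307  a^+=2.9929
step 5: x_pred=-10.9189  r=9.6989  x^+=-8.2323  v^+=4.6658  a^+=7.2916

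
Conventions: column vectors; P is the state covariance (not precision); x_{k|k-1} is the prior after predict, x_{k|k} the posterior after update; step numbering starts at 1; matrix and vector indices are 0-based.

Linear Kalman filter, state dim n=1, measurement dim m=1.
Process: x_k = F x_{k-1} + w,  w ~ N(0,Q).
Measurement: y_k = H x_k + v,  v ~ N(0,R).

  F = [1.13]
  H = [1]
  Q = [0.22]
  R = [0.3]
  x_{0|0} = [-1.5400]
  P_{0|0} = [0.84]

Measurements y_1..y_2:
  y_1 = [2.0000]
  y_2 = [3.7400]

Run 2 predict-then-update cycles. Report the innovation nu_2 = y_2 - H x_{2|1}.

step 1: x^-=[-1.7402]  P^-=[1.2926]  S=[1.5926]  K=[0.8116]  nu=[3.7402]  x^+=[1.2955]  P^+=[0.2435]
step 2: x^-=[1.4639]  P^-=[0.5309]  S=[0.8309]  K=[0.6390]  nu=[2.2761]  x^+=[2.9182]  P^+=[0.1917]

innov = [2.2761]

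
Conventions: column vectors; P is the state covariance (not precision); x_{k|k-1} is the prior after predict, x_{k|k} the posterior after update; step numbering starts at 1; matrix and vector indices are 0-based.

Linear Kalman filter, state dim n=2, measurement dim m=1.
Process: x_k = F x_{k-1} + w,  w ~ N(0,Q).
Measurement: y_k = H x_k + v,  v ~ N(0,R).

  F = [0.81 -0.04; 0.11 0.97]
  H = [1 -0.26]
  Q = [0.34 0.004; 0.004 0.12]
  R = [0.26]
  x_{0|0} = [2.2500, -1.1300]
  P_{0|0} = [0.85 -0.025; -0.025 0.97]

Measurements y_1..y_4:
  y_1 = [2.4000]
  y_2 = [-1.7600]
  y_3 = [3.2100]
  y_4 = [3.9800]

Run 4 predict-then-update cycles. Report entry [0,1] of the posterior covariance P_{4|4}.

step 1: x^-=[1.8677, -0.8486]  P^-=[0.9009 0.0226; 0.0226 1.0376]  S=[1.2193]  K=[0.7340; -0.2028]  nu=[0.3117]  x^+=[2.0965, -0.9118]  P^+=[0.2439 0.2040; 0.2040 0.9875]
step 2: x^-=[1.7346, -0.6538]  P^-=[0.4884 0.1468; 0.1468 1.0956]  S=[0.7461]  K=[0.6034; -0.1850]  nu=[-3.6646]  x^+=[-0.4767, 0.0242]  P^+=[0.2167 0.2301; 0.2301 1.0701]
step 3: x^-=[-0.3871, -0.0290]  P^-=[0.4690 0.1616; 0.1616 1.1786]  S=[0.7246]  K=[0.5892; -0.1999]  nu=[3.5895]  x^+=[1.7280, -0.7465]  P^+=[0.2174 0.2469; 0.2469 1.1496]
step 4: x^-=[1.4295, -0.5340]  P^-=[0.4685 0.1717; 0.1717 1.2570]  S=[0.7242]  K=[0.5853; -0.2142]  nu=[2.4116]  x^+=[2.8410, -1.0506]  P^+=[0.2204 0.2625; 0.2625 1.2238]

P_post[0,1] = 0.2625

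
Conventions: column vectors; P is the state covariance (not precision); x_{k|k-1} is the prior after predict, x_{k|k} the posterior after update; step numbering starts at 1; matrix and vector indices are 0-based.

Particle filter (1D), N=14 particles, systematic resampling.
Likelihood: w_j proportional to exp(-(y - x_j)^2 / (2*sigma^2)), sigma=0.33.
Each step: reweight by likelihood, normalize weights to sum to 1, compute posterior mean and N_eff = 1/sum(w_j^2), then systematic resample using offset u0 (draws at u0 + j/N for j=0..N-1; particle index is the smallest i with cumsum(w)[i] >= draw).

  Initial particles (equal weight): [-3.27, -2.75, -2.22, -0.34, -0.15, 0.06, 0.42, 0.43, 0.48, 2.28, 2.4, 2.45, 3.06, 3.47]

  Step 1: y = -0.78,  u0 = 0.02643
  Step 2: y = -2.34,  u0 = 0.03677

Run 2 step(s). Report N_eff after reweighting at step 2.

step 1: w=[0.0000, 0.0000, 0.0001, 0.6682, 0.2627, 0.0637, 0.0022, 0.0020, 0.0011, 0.0000, 0.0000, 0.0000, 0.0000, 0.0000]  mean=-0.2608  Neff=1.9246  idx=[3, 3, 3, 3, 3, 3, 3, 3, 3, 4, 4, 4, 4, 5]
step 2: w=[0.1098, 0.1098, 0.1098, 0.1098, 0.1098, 0.1098, 0.1098, 0.1098, 0.1098, 0.0028, 0.0028, 0.0028, 0.0028, 0.0000]  mean=-0.3378  Neff=9.2059  idx=[0, 0, 1, 2, 2, 3, 4, 4, 5, 6, 6, 7, 8, 8]

N_eff = 9.2059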